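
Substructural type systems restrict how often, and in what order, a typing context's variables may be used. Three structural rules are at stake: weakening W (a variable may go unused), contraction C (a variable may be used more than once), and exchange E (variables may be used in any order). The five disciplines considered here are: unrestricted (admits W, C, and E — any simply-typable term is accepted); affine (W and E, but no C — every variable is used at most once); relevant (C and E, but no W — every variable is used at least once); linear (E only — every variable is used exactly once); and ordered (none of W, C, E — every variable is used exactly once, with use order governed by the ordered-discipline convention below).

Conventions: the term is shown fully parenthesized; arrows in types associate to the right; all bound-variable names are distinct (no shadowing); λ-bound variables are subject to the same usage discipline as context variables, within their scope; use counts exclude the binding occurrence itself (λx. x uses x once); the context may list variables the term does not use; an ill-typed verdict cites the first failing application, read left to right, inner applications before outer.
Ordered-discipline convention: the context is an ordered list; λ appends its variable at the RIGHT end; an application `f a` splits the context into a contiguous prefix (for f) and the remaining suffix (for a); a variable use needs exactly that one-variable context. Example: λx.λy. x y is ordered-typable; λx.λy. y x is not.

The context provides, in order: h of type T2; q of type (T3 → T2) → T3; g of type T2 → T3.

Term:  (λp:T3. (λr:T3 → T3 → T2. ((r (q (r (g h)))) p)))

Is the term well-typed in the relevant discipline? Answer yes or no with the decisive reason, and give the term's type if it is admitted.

yes — h, q, g, p, r: all used, weakening unneeded; term : T3 → (T3 → T3 → T2) → T2
usage: h=1; q=1; g=1; p (bound)=1; r (bound)=2
order of uses: r, q, r, g, h, p
typing: well-typed at T3 → (T3 → T3 → T2) → T2
per-discipline verdicts: ordered ✗, linear ✗, affine ✗, relevant ✓, unrestricted ✓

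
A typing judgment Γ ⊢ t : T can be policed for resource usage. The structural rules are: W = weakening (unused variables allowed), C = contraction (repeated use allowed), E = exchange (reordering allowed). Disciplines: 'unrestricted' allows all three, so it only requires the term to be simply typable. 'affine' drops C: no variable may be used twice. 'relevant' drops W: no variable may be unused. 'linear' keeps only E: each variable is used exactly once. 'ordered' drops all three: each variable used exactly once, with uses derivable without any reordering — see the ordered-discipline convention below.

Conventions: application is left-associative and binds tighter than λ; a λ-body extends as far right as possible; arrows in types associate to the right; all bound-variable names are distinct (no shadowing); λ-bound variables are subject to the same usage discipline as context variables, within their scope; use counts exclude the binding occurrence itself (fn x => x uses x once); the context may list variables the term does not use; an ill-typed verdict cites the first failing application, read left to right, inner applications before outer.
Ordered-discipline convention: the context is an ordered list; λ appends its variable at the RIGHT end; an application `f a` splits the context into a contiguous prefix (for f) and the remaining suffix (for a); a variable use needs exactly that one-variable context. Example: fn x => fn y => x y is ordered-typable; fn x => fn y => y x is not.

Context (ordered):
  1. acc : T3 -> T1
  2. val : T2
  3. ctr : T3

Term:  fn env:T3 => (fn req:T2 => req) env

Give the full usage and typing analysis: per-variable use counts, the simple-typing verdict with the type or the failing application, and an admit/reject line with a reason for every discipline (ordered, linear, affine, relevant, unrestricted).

usage: acc: 0; val: 0; ctr: 0; env (bound): 1; req (bound): 1
left-to-right use order: req, env
typing: ill-typed: argument of type T3 where T2 is required
ordered: ✗, a type mismatch blocks all five
linear: ✗, the type mismatch rejects it
affine: ✗, not simply typable
relevant: ✗, fails simple typing
unrestricted: ✗, a type mismatch blocks all five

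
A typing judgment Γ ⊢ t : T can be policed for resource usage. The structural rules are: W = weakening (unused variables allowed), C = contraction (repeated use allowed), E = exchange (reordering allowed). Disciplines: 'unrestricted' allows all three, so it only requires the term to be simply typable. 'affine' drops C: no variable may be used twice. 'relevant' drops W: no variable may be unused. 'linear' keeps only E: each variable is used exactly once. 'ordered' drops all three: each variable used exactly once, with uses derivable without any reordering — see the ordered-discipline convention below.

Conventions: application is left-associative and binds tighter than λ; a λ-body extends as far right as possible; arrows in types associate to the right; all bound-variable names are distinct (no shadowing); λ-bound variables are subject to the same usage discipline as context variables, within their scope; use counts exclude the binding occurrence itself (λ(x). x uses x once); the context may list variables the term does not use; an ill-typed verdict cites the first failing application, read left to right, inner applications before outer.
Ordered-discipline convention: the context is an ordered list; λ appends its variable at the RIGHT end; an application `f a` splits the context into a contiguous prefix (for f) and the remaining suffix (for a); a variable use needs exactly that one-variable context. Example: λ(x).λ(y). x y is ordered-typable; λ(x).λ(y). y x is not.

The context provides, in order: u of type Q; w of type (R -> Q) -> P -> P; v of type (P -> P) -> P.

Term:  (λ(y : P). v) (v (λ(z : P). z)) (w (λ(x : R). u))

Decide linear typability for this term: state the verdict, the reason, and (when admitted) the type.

no — v ×2 used more than once (contraction); y, x never used (weakening)
counts: u: 1×, w: 1×, v: 2×, y [bound]: 0×, z [bound]: 1×, x [bound]: 0×
use order (left to right): v, v, z, w, u
typing: the term checks, with type P
summary: ordered ✗, linear ✗, affine ✗, relevant ✗, unrestricted ✓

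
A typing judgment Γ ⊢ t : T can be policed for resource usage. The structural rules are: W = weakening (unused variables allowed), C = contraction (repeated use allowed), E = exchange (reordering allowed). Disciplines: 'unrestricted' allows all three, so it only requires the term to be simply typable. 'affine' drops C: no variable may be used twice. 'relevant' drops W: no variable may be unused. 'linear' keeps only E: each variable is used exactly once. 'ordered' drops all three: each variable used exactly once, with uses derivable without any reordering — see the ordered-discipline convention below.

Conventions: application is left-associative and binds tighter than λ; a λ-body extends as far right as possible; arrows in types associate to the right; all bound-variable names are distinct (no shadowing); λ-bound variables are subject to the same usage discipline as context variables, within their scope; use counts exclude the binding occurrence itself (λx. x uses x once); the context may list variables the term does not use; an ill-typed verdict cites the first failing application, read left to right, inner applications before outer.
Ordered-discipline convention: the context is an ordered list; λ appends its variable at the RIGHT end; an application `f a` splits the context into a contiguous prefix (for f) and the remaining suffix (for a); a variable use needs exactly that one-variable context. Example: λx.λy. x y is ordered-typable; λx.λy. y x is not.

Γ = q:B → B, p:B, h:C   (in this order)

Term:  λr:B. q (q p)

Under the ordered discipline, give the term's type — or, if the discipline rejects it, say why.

not well-typed under ordered — uses contraction: q ×2; unused: h, r — weakening required
counts: q=2, p=1, h=0, r (λ-bound)=0
use order (left to right): q, q, p
typing: the term checks, with type B → B
summary: ordered ✗ | linear ✗ | affine ✗ | relevant ✗ | unrestricted ✓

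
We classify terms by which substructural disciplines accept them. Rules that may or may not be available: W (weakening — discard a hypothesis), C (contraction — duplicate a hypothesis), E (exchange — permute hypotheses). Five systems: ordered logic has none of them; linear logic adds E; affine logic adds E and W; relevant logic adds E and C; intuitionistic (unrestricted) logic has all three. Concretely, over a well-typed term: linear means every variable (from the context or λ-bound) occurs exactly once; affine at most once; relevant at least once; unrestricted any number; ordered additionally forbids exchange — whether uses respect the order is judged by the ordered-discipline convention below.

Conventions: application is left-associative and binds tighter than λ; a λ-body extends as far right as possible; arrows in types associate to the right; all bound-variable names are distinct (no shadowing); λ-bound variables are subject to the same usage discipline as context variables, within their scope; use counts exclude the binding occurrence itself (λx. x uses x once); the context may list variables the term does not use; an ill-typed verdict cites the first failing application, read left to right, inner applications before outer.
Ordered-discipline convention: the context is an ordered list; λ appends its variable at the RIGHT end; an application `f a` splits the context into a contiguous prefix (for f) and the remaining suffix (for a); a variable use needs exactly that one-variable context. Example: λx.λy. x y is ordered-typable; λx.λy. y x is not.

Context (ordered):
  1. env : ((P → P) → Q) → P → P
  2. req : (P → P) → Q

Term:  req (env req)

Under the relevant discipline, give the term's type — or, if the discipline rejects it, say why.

term : Q
counts: env: 1×; req: 2×
uses in reading order: req, env, req
typing: well-typed — term : Q
summary: ordered ✗ | linear ✗ | affine ✗ | relevant ✓ | unrestricted ✓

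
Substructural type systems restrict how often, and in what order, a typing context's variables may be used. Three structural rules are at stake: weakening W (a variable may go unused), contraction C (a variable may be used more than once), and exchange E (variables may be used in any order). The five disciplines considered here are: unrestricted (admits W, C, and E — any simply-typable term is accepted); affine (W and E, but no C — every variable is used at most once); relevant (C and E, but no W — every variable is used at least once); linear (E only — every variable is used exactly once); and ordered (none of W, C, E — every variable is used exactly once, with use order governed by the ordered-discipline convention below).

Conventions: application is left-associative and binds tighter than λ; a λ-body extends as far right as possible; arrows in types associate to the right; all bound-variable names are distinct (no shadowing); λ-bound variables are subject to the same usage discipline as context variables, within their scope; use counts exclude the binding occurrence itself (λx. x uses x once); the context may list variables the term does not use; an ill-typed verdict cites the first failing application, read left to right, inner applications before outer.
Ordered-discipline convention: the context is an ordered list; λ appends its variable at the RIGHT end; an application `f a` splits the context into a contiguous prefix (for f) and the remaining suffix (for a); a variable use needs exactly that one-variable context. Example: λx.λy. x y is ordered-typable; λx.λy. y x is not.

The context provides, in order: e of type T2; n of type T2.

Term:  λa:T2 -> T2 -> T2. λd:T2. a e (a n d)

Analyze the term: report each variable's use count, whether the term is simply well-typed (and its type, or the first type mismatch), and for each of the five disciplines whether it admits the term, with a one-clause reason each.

usage: e=1, n=1, a [bound]=2, d [bound]=1
order of uses: a, e, a, n, d
typing: ✓ — (T2 -> T2 -> T2) -> T2 -> T2
ordered ✗ (repeated use of a ×2)
linear ✗ (repeated use of a ×2)
affine ✗ (repeated use of a ×2)
relevant ✓ (e, n, a, d: all used, weakening unneeded)
unrestricted ✓ (type-checks ((T2 -> T2 -> T2) -> T2 -> T2) and nothing is barred)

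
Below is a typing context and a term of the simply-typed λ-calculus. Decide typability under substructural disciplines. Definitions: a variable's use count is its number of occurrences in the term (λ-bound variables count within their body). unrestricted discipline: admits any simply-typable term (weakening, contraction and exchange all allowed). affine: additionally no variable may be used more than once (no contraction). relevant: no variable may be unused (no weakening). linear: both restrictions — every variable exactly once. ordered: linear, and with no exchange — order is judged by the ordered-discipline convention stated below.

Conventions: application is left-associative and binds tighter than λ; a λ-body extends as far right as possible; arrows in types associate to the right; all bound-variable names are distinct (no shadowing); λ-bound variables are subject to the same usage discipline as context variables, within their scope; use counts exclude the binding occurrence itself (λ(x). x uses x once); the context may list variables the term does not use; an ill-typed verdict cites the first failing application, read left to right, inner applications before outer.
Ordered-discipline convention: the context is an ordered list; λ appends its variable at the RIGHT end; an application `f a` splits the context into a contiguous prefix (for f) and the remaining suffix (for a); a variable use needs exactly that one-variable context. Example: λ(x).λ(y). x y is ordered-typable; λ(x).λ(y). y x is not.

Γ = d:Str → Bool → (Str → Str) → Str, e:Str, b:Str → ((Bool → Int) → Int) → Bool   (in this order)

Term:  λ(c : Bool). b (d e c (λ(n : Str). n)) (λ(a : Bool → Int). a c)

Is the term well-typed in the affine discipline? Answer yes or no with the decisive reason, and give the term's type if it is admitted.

no — repeated use of c ×2
usage: d=1, e=1, b=1, c [bound]=2, n [bound]=1, a [bound]=1
left-to-right use order: b, d, e, c, n, a, c
typing: the term checks, with type Bool → Bool
across the five disciplines: ordered ✗ | linear ✗ | affine ✗ | relevant ✓ | unrestricted ✓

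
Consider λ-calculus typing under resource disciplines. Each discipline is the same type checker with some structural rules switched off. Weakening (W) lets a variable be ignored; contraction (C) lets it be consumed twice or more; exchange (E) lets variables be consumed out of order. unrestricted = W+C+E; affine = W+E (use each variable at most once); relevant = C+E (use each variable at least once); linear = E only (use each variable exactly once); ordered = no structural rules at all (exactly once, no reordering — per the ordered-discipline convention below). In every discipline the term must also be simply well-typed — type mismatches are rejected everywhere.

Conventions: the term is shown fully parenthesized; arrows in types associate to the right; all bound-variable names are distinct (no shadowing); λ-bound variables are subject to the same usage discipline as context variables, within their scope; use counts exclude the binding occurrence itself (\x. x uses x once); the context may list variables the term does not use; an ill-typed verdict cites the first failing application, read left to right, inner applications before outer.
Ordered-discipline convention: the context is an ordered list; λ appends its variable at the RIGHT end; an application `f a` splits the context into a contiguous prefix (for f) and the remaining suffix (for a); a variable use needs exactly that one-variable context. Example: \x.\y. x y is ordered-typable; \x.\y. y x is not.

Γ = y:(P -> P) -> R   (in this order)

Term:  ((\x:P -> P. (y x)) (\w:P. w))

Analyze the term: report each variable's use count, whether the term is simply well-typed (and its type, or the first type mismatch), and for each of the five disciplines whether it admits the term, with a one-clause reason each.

use counts: y: 1×, x (λ-bound): 1×, w (λ-bound): 1×
use order (left to right): y, x, w
typing: well-typed at R
ordered: ✓, y, x, w: once each, no exchange needed
linear: ✓, each of y, x, w used exactly once
affine: ✓, none of y, x, w used more than once
relevant: ✓, y, x, w: all used, weakening unneeded
unrestricted: ✓, simply typable at R; W, C, E all held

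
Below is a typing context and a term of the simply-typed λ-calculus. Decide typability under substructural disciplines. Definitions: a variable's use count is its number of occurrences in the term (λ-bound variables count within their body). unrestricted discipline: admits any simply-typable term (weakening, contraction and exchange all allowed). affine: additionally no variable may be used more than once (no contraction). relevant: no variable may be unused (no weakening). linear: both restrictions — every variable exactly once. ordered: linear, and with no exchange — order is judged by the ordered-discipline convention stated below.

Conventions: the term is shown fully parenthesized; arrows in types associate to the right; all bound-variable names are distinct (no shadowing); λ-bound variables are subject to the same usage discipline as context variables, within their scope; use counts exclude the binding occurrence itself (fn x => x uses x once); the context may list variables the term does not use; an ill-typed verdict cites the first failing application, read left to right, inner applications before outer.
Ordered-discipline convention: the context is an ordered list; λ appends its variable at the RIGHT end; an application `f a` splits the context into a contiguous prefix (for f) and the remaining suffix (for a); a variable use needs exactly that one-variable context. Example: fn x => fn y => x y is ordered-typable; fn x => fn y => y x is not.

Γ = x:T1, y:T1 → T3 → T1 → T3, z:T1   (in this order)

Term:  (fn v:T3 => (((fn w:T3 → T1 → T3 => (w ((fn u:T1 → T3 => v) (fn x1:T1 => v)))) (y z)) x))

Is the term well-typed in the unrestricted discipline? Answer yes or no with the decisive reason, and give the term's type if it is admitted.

yes — well-typed at T3 → T3; no restrictions here; term : T3 → T3
variable uses: x: 1; y: 1; z: 1; v [bound]: 2; w [bound]: 1; u [bound]: 0; x1 [bound]: 0
left-to-right use order: w, v, v, y, z, x
typing: well-typed at T3 → T3
all disciplines: ordered ✗ | linear ✗ | affine ✗ | relevant ✗ | unrestricted ✓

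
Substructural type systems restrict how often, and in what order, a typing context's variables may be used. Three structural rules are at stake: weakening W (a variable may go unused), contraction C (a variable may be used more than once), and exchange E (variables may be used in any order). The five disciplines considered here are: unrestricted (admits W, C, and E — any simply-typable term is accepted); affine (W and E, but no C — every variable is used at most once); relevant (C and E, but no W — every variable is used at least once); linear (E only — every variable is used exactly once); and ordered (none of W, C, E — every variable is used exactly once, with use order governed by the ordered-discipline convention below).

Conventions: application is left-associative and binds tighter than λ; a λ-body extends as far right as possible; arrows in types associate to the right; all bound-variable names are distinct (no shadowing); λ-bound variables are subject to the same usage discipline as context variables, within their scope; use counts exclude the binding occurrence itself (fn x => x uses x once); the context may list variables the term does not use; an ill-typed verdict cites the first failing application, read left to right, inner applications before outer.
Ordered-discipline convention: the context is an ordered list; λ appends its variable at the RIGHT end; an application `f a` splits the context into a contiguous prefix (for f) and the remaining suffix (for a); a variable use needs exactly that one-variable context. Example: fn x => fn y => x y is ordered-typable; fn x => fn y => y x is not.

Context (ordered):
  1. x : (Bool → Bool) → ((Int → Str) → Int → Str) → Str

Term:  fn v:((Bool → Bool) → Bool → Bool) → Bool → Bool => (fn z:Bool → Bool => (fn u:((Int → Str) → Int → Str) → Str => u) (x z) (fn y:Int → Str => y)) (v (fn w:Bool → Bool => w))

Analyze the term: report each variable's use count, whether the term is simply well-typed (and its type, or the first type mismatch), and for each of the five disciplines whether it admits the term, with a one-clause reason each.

use counts: x ×1; v (λ-bound) ×1; z (λ-bound) ×1; u (λ-bound) ×1; y (λ-bound) ×1; w (λ-bound) ×1
order of uses: u, x, z, y, v, w
typing: well-typed — term : (((Bool → Bool) → Bool → Bool) → Bool → Bool) → Str
ordered ✓ (one use each (x, v, z, u, y, w); ordered split holds)
linear ✓ (x, v, z, u, y, w: one use apiece)
affine ✓ (none of x, v, z, u, y, w used more than once)
relevant ✓ (x, v, z, u, y, w: all used, weakening unneeded)
unrestricted ✓ (well-typed at (((Bool → Bool) → Bool → Bool) → Bool → Bool) → Str; no restrictions here)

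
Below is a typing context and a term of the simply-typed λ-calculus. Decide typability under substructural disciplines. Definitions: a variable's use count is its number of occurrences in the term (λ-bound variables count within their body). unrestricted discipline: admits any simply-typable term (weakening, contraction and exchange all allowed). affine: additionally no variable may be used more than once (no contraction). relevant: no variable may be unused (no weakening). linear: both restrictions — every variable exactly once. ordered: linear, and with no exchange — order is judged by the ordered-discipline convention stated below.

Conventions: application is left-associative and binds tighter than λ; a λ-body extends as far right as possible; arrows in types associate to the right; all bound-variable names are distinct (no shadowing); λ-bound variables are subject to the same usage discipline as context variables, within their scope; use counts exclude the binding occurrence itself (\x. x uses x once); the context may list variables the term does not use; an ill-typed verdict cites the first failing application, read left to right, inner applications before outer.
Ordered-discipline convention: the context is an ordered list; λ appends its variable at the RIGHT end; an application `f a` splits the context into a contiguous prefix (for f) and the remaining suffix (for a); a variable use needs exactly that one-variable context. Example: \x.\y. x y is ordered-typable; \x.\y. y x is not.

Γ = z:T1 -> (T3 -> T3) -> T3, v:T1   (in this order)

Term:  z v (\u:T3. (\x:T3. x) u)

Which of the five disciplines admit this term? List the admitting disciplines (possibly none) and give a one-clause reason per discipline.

admitting disciplines: ordered, linear, affine, relevant, unrestricted
variable uses: z ×1, v ×1, u [bound] ×1, x [bound] ×1
left-to-right use order: z, v, x, u
typing: ✓ — T3
ordered ✓ (one use each (z, v, u, x); ordered split holds)
linear ✓ (z, v, u, x: one use apiece)
affine ✓ (at most one use each (z, v, u, x))
relevant ✓ (none of z, v, u, x goes unused)
unrestricted ✓ (type-checks (T3) and nothing is barred)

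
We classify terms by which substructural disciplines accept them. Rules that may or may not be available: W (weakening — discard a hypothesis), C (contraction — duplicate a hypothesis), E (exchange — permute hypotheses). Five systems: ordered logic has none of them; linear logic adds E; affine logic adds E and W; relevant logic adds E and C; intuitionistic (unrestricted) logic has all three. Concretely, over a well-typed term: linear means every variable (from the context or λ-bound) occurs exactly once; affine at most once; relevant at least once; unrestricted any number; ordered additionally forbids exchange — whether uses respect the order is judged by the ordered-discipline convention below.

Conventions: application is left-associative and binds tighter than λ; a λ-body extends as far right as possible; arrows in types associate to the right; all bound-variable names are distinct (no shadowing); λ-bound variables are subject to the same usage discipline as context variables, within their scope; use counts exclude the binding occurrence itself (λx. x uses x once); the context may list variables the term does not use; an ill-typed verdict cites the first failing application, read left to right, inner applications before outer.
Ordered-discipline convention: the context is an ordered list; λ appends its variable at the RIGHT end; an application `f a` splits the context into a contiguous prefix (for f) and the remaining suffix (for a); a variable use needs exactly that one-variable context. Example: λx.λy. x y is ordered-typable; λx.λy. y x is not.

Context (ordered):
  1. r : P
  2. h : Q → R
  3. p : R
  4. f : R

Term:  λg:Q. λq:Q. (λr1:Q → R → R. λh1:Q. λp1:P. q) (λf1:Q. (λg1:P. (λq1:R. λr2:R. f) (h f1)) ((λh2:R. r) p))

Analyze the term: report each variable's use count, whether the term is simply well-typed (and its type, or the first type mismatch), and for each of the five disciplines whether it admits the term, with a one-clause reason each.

variable uses: r=1; h=1; p=1; f=1; g [bound]=0; q [bound]=1; r1 [bound]=0; h1 [bound]=0; p1 [bound]=0; f1 [bound]=1; g1 [bound]=0; q1 [bound]=0; r2 [bound]=0; h2 [bound]=0
uses in reading order: q, f, h, f1, r, p
typing: the term checks, with type Q → Q → Q → P → Q
ordered ✗ (unused: g, r1, h1, p1, g1, q1, r2, h2 — weakening required)
linear ✗ (unused: g, r1, h1, p1, g1, q1, r2, h2 — weakening required)
affine ✓ (no duplicate uses among r, h, p, f, g, q, r1, h1, p1, f1, g1, q1, r2, h2)
relevant ✗ (unused: g, r1, h1, p1, g1, q1, r2, h2 — weakening required)
unrestricted ✓ (simply typable at Q → Q → Q → P → Q; W, C, E all held)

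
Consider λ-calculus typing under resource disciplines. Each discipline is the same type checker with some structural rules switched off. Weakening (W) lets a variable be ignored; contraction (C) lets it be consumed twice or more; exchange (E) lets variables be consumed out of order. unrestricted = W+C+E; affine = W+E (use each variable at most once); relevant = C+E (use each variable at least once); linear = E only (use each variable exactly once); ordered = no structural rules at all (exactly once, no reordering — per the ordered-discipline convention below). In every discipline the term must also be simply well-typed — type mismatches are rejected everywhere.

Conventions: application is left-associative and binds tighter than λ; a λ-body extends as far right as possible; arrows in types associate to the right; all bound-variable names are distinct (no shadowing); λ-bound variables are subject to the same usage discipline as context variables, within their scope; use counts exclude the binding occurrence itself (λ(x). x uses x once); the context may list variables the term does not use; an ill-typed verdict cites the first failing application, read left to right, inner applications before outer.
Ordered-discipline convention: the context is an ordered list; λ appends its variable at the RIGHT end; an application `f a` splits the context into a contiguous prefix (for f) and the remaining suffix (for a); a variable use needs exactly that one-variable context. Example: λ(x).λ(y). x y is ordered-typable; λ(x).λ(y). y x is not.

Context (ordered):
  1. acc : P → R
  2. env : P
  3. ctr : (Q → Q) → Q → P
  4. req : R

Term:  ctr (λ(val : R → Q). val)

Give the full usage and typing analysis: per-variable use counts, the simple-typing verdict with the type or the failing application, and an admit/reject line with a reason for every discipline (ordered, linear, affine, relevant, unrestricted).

counts: acc=0; env=0; ctr=1; req=0; val (λ-bound)=1
left-to-right use order: ctr, val
typing: ill-typed: an application expects Q → Q but receives (R → Q) → R → Q
ordered ✗ (a type mismatch blocks all five)
linear ✗ (the type mismatch rejects it)
affine ✗ (not simply typable)
relevant ✗ (fails simple typing)
unrestricted ✗ (a type mismatch blocks all five)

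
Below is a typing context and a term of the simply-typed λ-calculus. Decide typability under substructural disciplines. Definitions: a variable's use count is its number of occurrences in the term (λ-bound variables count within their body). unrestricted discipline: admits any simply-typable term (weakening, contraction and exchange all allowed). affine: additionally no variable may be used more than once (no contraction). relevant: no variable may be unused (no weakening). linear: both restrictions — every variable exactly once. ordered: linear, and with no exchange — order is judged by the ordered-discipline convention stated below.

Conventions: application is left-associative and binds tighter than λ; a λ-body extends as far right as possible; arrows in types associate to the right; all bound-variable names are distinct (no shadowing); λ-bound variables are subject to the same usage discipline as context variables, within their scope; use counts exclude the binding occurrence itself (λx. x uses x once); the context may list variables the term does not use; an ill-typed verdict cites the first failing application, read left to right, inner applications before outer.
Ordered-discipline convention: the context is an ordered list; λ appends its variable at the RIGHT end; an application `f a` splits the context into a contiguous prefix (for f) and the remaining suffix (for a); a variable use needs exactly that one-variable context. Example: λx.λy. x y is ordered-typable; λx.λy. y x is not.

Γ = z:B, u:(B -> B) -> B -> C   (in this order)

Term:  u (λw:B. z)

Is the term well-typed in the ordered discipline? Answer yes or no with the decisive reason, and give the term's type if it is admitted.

no — w never used (weakening)
counts: z: 1; u: 1; w [bound]: 0
use order (left to right): u, z
typing: well-typed — term : B -> C
across the five disciplines: ordered ✗, linear ✗, affine ✓, relevant ✗, unrestricted ✓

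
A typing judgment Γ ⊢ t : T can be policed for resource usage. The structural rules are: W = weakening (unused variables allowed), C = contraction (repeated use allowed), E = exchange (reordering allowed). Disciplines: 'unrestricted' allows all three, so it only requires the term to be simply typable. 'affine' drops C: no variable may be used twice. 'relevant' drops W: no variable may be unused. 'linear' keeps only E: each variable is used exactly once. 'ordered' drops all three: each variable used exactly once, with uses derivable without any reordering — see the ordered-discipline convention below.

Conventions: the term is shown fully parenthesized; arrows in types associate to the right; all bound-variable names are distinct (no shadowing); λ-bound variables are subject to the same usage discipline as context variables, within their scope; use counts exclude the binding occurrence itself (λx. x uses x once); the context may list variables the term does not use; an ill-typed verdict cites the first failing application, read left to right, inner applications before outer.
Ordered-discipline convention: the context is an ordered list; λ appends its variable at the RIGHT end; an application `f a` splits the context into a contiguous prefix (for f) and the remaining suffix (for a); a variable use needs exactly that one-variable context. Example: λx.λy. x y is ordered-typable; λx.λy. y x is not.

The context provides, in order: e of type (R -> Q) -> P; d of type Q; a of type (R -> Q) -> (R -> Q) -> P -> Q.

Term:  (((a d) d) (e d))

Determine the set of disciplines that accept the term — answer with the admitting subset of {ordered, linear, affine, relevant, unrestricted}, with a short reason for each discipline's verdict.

admitted by: none
counts: e: 1, d: 3, a: 1
order of uses: a, d, d, e, d
typing: ill-typed: an application expects R -> Q but receives Q
ordered ✗ (fails simple typing)
linear ✗ (a type mismatch blocks all five)
affine ✗ (the type mismatch rejects it)
relevant ✗ (not simply typable)
unrestricted ✗ (fails simple typing)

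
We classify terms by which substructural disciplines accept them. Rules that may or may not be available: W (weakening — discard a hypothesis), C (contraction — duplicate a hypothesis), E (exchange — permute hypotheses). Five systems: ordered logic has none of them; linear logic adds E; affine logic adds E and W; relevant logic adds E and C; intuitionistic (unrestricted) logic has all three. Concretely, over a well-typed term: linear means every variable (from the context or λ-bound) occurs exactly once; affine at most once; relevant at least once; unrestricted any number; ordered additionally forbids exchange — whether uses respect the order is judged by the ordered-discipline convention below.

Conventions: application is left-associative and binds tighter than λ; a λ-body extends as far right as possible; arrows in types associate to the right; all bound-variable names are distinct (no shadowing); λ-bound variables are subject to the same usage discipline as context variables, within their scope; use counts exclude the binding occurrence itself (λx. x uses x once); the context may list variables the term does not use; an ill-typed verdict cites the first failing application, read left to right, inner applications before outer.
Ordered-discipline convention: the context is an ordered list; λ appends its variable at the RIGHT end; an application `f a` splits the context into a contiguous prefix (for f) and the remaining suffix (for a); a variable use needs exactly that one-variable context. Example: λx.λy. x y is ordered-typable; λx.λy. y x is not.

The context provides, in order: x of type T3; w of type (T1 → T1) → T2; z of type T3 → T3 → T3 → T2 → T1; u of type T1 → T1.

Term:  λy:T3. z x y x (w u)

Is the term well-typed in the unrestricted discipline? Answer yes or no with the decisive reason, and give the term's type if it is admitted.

yes — well-typed at T3 → T1; no restrictions here; term : T3 → T1
variable uses: x=2, w=1, z=1, u=1, y [bound]=1
use order (left to right): z, x, y, x, w, u
typing: well-typed at T3 → T1
per-discipline verdicts: ordered ✗, linear ✗, affine ✗, relevant ✓, unrestricted ✓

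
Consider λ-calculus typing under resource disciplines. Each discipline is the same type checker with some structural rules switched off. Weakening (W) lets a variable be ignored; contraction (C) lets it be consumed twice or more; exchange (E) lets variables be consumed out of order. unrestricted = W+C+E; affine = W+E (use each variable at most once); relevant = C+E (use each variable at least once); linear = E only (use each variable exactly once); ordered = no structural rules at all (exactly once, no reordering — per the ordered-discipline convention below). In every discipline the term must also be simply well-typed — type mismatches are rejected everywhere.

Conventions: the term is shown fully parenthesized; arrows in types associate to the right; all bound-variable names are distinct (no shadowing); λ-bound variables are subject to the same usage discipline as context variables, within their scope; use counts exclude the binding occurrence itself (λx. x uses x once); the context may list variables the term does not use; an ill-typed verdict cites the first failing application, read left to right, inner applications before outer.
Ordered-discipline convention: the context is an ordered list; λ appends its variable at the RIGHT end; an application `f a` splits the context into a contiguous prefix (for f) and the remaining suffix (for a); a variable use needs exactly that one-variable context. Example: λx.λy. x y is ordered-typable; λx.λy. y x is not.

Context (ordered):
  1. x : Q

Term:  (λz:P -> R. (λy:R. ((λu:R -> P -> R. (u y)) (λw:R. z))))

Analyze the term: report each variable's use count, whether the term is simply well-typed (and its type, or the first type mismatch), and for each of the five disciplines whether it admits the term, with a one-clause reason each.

variable uses: x ×0; z (λ-bound) ×1; y (λ-bound) ×1; u (λ-bound) ×1; w (λ-bound) ×0
use order (left to right): u, y, z
typing: well-typed at (P -> R) -> R -> P -> R
ordered: ✗ — x, w never used (weakening)
linear: ✗ — x, w never used (weakening)
affine: ✓ — x, z, y, u, w: no repeats, contraction unneeded
relevant: ✗ — x, w never used (weakening)
unrestricted: ✓ — well-typed at (P -> R) -> R -> P -> R; no restrictions here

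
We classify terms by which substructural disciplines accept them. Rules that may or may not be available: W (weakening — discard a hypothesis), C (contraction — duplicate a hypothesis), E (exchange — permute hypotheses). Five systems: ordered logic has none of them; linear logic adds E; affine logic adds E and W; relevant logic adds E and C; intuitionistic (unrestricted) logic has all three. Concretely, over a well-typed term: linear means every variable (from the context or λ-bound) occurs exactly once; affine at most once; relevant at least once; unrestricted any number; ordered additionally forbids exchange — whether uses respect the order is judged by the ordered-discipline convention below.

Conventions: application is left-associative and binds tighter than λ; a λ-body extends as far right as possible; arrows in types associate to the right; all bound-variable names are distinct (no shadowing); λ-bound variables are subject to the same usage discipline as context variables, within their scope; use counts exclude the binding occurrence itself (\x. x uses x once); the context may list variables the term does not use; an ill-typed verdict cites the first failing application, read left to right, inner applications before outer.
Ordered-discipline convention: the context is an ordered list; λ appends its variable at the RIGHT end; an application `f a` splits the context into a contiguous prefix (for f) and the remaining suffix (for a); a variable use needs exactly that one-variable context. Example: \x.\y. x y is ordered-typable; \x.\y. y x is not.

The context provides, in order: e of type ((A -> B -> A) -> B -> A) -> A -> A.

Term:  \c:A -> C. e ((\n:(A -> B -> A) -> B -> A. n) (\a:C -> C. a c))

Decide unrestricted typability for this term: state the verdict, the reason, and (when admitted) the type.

no — not simply typable
usage: e ×1; c [bound] ×1; n [bound] ×1; a [bound] ×1
left-to-right use order: e, n, a, c
typing: ill-typed: an argument A -> C mismatches the expected C
per-discipline verdicts: ordered ✗, linear ✗, affine ✗, relevant ✗, unrestricted ✗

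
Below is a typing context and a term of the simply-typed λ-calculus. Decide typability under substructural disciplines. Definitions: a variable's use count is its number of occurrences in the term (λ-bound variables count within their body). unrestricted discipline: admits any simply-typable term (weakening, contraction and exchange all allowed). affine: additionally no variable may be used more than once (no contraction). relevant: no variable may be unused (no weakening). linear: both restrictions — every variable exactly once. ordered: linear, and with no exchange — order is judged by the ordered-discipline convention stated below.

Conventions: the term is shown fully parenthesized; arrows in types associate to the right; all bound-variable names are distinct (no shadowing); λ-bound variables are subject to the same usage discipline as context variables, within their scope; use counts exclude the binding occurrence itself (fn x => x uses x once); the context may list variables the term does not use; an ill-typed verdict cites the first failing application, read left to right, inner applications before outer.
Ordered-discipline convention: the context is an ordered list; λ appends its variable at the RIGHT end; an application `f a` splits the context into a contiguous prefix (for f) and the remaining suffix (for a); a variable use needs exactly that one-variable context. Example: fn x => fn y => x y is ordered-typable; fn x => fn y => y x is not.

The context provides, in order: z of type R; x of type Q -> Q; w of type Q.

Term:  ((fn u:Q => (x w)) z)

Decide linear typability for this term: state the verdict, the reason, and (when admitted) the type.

no — not simply typable
use counts: z: 1, x: 1, w: 1, u (λ-bound): 0
order of uses: x, w, z
typing: ill-typed: a function awaiting Q gets R
across the five disciplines: ordered ✗; linear ✗; affine ✗; relevant ✗; unrestricted ✗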